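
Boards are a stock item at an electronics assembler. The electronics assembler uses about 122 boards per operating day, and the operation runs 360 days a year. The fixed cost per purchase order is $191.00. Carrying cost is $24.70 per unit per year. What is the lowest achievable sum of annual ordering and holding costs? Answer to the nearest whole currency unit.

TC* ≈ $20,357

Annual demand D = 122 × 360 = 43,920.
Q* = √(2DS/H) = √(2 × 43,920 × 191 / 24.7) ≈ 824.17.
At Q*, ordering cost (D/Q*)S equals holding cost (Q*/2)H, each = √(DSH/2).
Minimum total = √(2DSH) = √(2 × 43,920 × 191 × 24.7) ≈ 20356.885.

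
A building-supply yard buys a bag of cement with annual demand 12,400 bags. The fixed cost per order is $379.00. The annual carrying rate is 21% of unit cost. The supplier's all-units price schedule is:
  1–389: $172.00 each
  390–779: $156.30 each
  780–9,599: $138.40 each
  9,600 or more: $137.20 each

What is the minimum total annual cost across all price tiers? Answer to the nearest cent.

TC* ≈ $1,733,520.09

Holding cost per unit per year at price C is H = 0.21·C.
Evaluate total cost at each tier's feasible EOQ or, if the EOQ is below the tier, at the tier's minimum quantity.
Tier 1 ($172.00): EOQ = 510.1 exceeds tier's upper bound 389, so this tier is dominated.
EOQ at $156.30 = 535.1 (feasible in tier 2): TC = 12,400×$156.30 + (12,400/535.1)×379 + (535.1/2)×0.21×$156.30 = $1,955,684.45.
EOQ at $138.40 = 568.7 < 780, so use break Q=780: TC = 12,400×$138.40 + (12,400/780.0)×379 + (780.0/2)×0.21×$138.40 = $1,733,520.09.
EOQ at $137.20 = 571.2 < 9600, so use break Q=9600: TC = 12,400×$137.20 + (12,400/9600.0)×379 + (9600.0/2)×0.21×$137.20 = $1,840,067.14.
Lowest total cost among the candidates is at Q = 780.0.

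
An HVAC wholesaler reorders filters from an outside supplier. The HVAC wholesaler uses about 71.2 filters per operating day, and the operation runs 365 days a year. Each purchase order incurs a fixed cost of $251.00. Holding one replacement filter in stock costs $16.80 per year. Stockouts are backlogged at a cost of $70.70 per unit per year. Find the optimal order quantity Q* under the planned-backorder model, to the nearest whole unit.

Q* ≈ 980 filters

Annual demand D = 71.2 × 365 = 25,988.
With planned backorders, Q* = √(2DS/H) · √((H+B)/B).
√(2DS/H) = √(2 × 25,988 × 251 / 16.8) = 881.219.
√((H+B)/B) = √((16.8+70.7)/70.7) = 1.1125.
Q* ≈ 980.343.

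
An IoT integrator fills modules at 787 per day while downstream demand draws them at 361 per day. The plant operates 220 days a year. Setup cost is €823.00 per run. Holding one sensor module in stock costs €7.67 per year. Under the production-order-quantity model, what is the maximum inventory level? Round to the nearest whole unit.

I_max ≈ 3,037 modules

Annual demand D = 361 × 220 = 79,420.
Production build-up factor (1 − d/p) = 1 − 361/787 = 0.5413.
Q* = √(2DS / (H(1 − d/p))) = √(2 × 79,420 × 823 / (7.67 × 0.5413)).
= √(130,725,320 / 4.1517) ≈ 5611.316.
Maximum inventory = Q*(1 − d/p) = 5611.316 × 0.5413 ≈ 3037.383.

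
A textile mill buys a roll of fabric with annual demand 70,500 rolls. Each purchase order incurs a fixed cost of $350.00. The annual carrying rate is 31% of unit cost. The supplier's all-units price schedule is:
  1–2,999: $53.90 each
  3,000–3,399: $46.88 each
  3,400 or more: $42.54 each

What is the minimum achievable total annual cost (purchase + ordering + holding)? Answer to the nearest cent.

Holding cost per unit per year at price C is H = 0.31·C.
Candidates are each tier's EOQ (if it falls in that tier) and each price-break quantity.
EOQ at $53.90 = 1718.6 (feasible in tier 1): TC = 70,500×$53.90 + (70,500/1718.6)×350 + (1718.6/2)×0.31×$53.90 = $3,828,665.66.
EOQ at $46.88 = 1842.8 < 3000, so use break Q=3000: TC = 70,500×$46.88 + (70,500/3000.0)×350 + (3000.0/2)×0.31×$46.88 = $3,335,064.20.
EOQ at $42.54 = 1934.5 < 3400, so use break Q=3400: TC = 70,500×$42.54 + (70,500/3400.0)×350 + (3400.0/2)×0.31×$42.54 = $3,028,745.93.
Lowest total cost among the candidates is at Q = 3400.0.

TC* ≈ $3,028,745.93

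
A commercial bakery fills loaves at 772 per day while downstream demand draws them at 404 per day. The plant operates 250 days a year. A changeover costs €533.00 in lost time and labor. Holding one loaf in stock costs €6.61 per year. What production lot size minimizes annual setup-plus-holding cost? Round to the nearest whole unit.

Annual demand D = 404 × 250 = 101,000.
Production build-up factor (1 − d/p) = 1 − 404/772 = 0.4767.
Q* = √(2DS / (H(1 − d/p))) = √(2 × 101,000 × 533 / (6.61 × 0.4767)).
= √(107,666,000 / 3.1509) ≈ 5845.522.

Q* ≈ 5,846 loaves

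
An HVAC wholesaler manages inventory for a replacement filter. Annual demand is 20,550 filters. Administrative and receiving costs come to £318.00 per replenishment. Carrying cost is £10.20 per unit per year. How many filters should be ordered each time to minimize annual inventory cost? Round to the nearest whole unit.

EOQ = √(2DS / H) = √(2 × 20,550 × 318 / 10.2).
= √(13,069,800 / 10.2) = √1,281,352.9412 ≈ 1131.969.

Q* ≈ 1,132 filters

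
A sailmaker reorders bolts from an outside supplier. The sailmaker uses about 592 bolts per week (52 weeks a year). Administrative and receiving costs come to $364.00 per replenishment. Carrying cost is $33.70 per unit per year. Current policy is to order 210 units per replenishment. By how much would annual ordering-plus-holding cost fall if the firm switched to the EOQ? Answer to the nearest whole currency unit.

Annual demand D = 592 × 52 = 30,784.
EOQ = √(2DS/H) = √(2 × 30,784 × 364 / 33.7) ≈ 815.48.
Cost at Q* = (D/Q*)S + (Q*/2)H = √(2DSH) ≈ $27,481.67.
Cost at Q = 210: (30,784/210)×364 + (210/2)×33.7 = $53,358.93 + $3,538.50 = $56,897.43.
Excess = $56,897.43 − $27,481.67 = $29,415.76.

Extra cost ≈ $29,416 per year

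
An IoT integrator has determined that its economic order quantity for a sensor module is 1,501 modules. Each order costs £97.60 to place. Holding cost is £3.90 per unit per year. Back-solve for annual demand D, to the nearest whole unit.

The basic EOQ model gives Q* = √(2DS/H); rearrange for the unknown.
From Q* = √(2DS/H): D = Q*²H / (2S) = 1,501² × 3.9 / (2 × 97.6) = 45013.852.

D ≈ 45,014 modules per year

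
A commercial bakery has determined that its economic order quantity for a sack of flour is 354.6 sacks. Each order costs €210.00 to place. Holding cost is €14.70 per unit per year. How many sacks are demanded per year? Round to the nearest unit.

Invert the EOQ relation Q*² = 2DS/H.
From Q* = √(2DS/H): D = Q*²H / (2S) = 354.6² × 14.7 / (2 × 210) = 4400.941.

D ≈ 4,401 sacks per year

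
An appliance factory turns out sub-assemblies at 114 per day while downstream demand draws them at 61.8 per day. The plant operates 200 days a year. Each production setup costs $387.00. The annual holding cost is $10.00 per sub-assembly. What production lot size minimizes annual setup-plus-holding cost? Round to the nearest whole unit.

Annual demand D = 61.8 × 200 = 12,360.
Production build-up factor (1 − d/p) = 1 − 61.8/114 = 0.4579.
Q* = √(2DS / (H(1 − d/p))) = √(2 × 12,360 × 387 / (10 × 0.4579)).
= √(9,566,640 / 4.5789) ≈ 1445.429.

Q* ≈ 1,445 sub-assemblies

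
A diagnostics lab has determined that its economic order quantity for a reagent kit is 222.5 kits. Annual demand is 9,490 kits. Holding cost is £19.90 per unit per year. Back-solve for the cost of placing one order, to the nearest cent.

S ≈ £51.91

The basic EOQ model gives Q* = √(2DS/H); rearrange for the unknown.
From Q* = √(2DS/H): S = Q*²H / (2D) = 222.5² × 19.9 / (2 × 9,490) = 51.9059.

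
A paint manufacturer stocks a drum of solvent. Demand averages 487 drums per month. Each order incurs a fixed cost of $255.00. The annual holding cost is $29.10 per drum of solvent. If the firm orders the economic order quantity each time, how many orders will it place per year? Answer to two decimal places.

Annual demand D = 487 × 12 = 5,844.
Q* = √(2DS/H) = √(2 × 5,844 × 255 / 29.1) ≈ 320.03.
Orders per year = D / Q* = 5,844 / 320.03 ≈ 18.261.

N ≈ 18.26 orders per year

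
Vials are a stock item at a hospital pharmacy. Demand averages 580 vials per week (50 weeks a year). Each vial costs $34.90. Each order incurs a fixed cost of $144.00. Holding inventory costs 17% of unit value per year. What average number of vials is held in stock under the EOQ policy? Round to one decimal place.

Average inventory ≈ 593.2 vials

Annual demand D = 580 × 50 = 29,000.
Holding cost H = 0.17 × $34.90 = $5.9330 per unit per year.
The optimal lot size = √(2DS/H) = √(2 × 29,000 × 144 / 5.933) ≈ 1186.47.
Average inventory = Q*/2 ≈ 1186.47 / 2 = 593.237.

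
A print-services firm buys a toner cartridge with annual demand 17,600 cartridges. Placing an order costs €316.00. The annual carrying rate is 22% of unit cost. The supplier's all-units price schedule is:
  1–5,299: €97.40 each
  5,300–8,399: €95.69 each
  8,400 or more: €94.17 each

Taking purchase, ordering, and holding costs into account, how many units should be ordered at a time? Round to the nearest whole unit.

Q* ≈ 720 cartridges

Holding cost per unit per year at price C is H = 0.22·C.
Candidates are each tier's EOQ (if it falls in that tier) and each price-break quantity.
EOQ at €97.40 = 720.5 (feasible in tier 1): TC = 17,600×€97.40 + (17,600/720.5)×316 + (720.5/2)×0.22×€97.40 = €1,729,678.52.
EOQ at €95.69 = 726.9 < 5300, so use break Q=5300: TC = 17,600×€95.69 + (17,600/5300.0)×316 + (5300.0/2)×0.22×€95.69 = €1,740,980.63.
EOQ at €94.17 = 732.7 < 8400, so use break Q=8400: TC = 17,600×€94.17 + (17,600/8400.0)×316 + (8400.0/2)×0.22×€94.17 = €1,745,067.18.
Lowest total cost is €1,729,678.52 at Q = 720.5.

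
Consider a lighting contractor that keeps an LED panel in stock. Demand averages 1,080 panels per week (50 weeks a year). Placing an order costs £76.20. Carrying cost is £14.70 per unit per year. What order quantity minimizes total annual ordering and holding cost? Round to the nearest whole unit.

Annual demand D = 1,080 × 50 = 54,000.
EOQ = √(2DS / H) = √(2 × 54,000 × 76.2 / 14.7).
= √(8,229,600 / 14.7) = √559,836.7347 ≈ 748.222.

Q* ≈ 748 panels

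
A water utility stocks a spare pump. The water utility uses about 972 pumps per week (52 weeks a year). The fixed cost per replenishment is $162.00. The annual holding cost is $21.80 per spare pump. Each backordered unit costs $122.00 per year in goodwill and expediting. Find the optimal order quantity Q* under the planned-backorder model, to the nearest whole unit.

Q* ≈ 941 pumps

Annual demand D = 972 × 52 = 50,544.
With planned backorders, Q* = √(2DS/H) · √((H+B)/B).
√(2DS/H) = √(2 × 50,544 × 162 / 21.8) = 866.720.
√((H+B)/B) = √((21.8+122)/122) = 1.0857.
Q* ≈ 940.976.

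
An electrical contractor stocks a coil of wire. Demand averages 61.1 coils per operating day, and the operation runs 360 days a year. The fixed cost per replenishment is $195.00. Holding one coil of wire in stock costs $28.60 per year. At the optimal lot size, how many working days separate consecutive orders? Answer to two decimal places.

Annual demand D = 61.1 × 360 = 21,996.
The optimal lot size = √(2DS/H) = √(2 × 21,996 × 195 / 28.6) ≈ 547.67.
Cycle time = Q*/D × 360 = 547.67 / 21,996 × 360 ≈ 8.964 days.

T ≈ 8.96 days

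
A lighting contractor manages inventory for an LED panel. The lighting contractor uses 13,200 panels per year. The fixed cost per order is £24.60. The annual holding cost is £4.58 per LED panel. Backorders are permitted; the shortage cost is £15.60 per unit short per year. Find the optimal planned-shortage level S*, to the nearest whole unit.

With planned backorders, Q* = √(2DS/H) · √((H+B)/B).
√(2DS/H) = √(2 × 13,200 × 24.6 / 4.58) = 376.562.
√((H+B)/B) = √((4.58+15.6)/15.6) = 1.1374.
Q* ≈ 428.287.
S* = Q* · H/(H+B) = 428.287 × 4.58/20.18 ≈ 97.203.

S* ≈ 97 panels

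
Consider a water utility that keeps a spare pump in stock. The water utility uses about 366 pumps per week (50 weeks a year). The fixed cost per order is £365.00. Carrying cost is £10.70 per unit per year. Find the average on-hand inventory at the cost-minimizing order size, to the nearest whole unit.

Average inventory ≈ 559 pumps

Annual demand D = 366 × 50 = 18,300.
Q* = √(2DS/H) = √(2 × 18,300 × 365 / 10.7) ≈ 1117.37.
Average inventory = Q*/2 ≈ 1117.37 / 2 = 558.683.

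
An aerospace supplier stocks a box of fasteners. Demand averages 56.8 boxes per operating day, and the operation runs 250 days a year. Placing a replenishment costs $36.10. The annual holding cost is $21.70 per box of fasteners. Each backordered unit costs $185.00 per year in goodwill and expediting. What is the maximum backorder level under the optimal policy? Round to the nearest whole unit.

S* ≈ 24 boxes

Annual demand D = 56.8 × 250 = 14,200.
With planned backorders, Q* = √(2DS/H) · √((H+B)/B).
√(2DS/H) = √(2 × 14,200 × 36.1 / 21.7) = 217.362.
√((H+B)/B) = √((21.7+185)/185) = 1.0570.
Q* ≈ 229.756.
S* = Q* · H/(H+B) = 229.756 × 21.7/206.7 ≈ 24.121.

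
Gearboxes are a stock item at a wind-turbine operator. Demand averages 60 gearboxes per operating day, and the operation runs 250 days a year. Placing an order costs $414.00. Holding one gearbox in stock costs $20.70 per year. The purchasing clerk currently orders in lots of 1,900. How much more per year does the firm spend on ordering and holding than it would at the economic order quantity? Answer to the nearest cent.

Annual demand D = 60 × 250 = 15,000.
EOQ = √(2DS/H) = √(2 × 15,000 × 414 / 20.7) ≈ 774.60.
Cost at Q* = (D/Q*)S + (Q*/2)H = √(2DSH) ≈ $16,034.15.
Cost at Q = 1,900: (15,000/1,900)×414 + (1,900/2)×20.7 = $3,268.42 + $19,665.00 = $22,933.42.
Excess = $22,933.42 − $16,034.15 = $6,899.27.

Extra cost ≈ $6,899.27 per year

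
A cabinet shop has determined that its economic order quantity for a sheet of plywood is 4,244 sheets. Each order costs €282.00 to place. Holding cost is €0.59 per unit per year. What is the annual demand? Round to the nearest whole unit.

D ≈ 18,842 sheets per year

Squaring Q* = √(2DS/H) gives Q*² = 2DS/H.
From Q* = √(2DS/H): D = Q*²H / (2S) = 4,244² × 0.59 / (2 × 282) = 18841.855.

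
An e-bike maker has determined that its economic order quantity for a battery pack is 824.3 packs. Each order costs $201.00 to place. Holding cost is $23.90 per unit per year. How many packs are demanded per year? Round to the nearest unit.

Invert the EOQ relation Q*² = 2DS/H.
From Q* = √(2DS/H): D = Q*²H / (2S) = 824.3² × 23.9 / (2 × 201) = 40396.380.

D ≈ 40,396 packs per year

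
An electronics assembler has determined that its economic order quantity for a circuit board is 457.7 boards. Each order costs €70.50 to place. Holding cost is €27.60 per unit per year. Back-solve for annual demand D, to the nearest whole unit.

Squaring Q* = √(2DS/H) gives Q*² = 2DS/H.
From Q* = √(2DS/H): D = Q*²H / (2S) = 457.7² × 27.6 / (2 × 70.5) = 41006.414.

D ≈ 41,006 boards per year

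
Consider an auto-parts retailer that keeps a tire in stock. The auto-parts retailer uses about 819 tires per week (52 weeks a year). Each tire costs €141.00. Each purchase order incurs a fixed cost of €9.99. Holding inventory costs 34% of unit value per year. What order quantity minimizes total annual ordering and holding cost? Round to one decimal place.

Annual demand D = 819 × 52 = 42,588.
Holding cost H = 0.34 × €141.00 = €47.9400 per unit per year.
EOQ = √(2DS / H) = √(2 × 42,588 × 9.99 / 47.94).
= √(850,908.24 / 47.94) = √17,749.4418 ≈ 133.227.

Q* ≈ 133.2 tires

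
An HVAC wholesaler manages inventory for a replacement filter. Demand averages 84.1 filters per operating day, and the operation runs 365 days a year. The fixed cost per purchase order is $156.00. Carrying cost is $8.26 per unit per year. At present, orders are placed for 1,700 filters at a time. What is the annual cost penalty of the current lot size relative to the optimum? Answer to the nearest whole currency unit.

Extra cost ≈ $944 per year

Annual demand D = 84.1 × 365 = 30,696.5.
EOQ = √(2DS/H) = √(2 × 30,696.5 × 156 / 8.26) ≈ 1076.79.
Cost at Q* = (D/Q*)S + (Q*/2)H = √(2DSH) ≈ $8,894.30.
Cost at Q = 1,700: (30,696.5/1,700)×156 + (1,700/2)×8.26 = $2,816.86 + $7,021.00 = $9,837.86.
Excess = $9,837.86 − $8,894.30 = $943.56.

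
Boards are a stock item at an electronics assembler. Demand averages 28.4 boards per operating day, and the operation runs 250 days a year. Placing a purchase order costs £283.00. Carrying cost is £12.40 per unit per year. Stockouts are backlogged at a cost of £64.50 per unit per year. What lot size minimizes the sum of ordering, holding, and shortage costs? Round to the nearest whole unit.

Q* ≈ 622 boards

Annual demand D = 28.4 × 250 = 7,100.
With planned backorders, Q* = √(2DS/H) · √((H+B)/B).
√(2DS/H) = √(2 × 7,100 × 283 / 12.4) = 569.281.
√((H+B)/B) = √((12.4+64.5)/64.5) = 1.0919.
Q* ≈ 621.598.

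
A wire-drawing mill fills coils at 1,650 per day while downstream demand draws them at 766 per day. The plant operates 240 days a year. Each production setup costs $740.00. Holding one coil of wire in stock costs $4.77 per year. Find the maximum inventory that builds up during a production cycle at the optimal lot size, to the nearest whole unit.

Annual demand D = 766 × 240 = 183,840.
Production build-up factor (1 − d/p) = 1 − 766/1,650 = 0.5358.
Q* = √(2DS / (H(1 − d/p))) = √(2 × 183,840 × 740 / (4.77 × 0.5358)).
= √(272,083,200 / 2.5556) ≈ 10318.285.
Maximum inventory = Q*(1 − d/p) = 10318.285 × 0.5358 ≈ 5528.099.

I_max ≈ 5,528 coils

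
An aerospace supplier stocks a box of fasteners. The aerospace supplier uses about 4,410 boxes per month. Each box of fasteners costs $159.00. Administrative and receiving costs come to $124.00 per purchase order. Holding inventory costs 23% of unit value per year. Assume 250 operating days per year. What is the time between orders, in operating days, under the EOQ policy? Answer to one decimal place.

Annual demand D = 4,410 × 12 = 52,920.
Holding cost H = 0.23 × $159.00 = $36.5700 per unit per year.
EOQ = √(2DS/H) = √(2 × 52,920 × 124 / 36.57) ≈ 599.06.
Cycle time = Q*/D × 250 = 599.06 / 52,920 × 250 ≈ 2.830 days.

T ≈ 2.8 days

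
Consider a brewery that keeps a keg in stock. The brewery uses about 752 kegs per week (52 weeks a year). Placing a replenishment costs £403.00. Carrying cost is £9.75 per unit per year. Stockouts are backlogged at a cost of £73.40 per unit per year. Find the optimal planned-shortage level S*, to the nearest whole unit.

S* ≈ 224 kegs

Annual demand D = 752 × 52 = 39,104.
With planned backorders, Q* = √(2DS/H) · √((H+B)/B).
√(2DS/H) = √(2 × 39,104 × 403 / 9.75) = 1797.943.
√((H+B)/B) = √((9.75+73.4)/73.4) = 1.0643.
Q* ≈ 1913.634.
S* = Q* · H/(H+B) = 1913.634 × 9.75/83.15 ≈ 224.389.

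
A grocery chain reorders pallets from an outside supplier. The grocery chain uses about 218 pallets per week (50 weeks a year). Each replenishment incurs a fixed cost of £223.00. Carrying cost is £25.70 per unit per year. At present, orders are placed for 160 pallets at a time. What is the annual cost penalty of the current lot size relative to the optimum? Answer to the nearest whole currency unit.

Extra cost ≈ £6,070 per year

Annual demand D = 218 × 50 = 10,900.
EOQ = √(2DS/H) = √(2 × 10,900 × 223 / 25.7) ≈ 434.92.
Cost at Q* = (D/Q*)S + (Q*/2)H = √(2DSH) ≈ £11,177.57.
Cost at Q = 160: (10,900/160)×223 + (160/2)×25.7 = £15,191.88 + £2,056.00 = £17,247.88.
Excess = £17,247.88 − £11,177.57 = £6,070.31.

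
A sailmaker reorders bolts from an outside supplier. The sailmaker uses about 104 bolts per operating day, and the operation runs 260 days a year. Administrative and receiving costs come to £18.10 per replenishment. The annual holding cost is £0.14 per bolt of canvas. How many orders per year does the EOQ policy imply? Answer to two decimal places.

Annual demand D = 104 × 260 = 27,040.
EOQ = √(2DS/H) = √(2 × 27,040 × 18.1 / 0.14) ≈ 2644.20.
Orders per year = D / Q* = 27,040 / 2644.20 ≈ 10.226.

N ≈ 10.23 orders per year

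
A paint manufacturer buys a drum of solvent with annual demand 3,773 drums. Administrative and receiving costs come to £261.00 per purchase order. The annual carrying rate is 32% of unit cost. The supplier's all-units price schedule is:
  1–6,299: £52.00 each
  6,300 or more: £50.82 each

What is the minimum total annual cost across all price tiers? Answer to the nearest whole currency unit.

Holding cost per unit per year at price C is H = 0.32·C.
For each price level, check whether its EOQ is feasible; otherwise the best quantity at that price is the breakpoint.
EOQ at £52.00 = 344.0 (feasible in tier 1): TC = 3,773×£52.00 + (3,773/344.0)×261 + (344.0/2)×0.32×£52.00 = £201,920.73.
EOQ at £50.82 = 348.0 < 6300, so use break Q=6300: TC = 3,773×£50.82 + (3,773/6300.0)×261 + (6300.0/2)×0.32×£50.82 = £243,126.73.
Lowest total cost among the candidates is at Q = 344.0.

TC* ≈ £201,921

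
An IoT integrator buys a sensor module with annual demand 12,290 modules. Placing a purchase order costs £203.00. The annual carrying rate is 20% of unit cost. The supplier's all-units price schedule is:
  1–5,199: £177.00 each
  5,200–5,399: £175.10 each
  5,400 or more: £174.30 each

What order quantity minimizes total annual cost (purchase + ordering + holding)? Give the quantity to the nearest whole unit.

Q* ≈ 375 modules

Holding cost per unit per year at price C is H = 0.20·C.
Evaluate total cost at each tier's feasible EOQ or, if the EOQ is below the tier, at the tier's minimum quantity.
EOQ at £177.00 = 375.4 (feasible in tier 1): TC = 12,290×£177.00 + (12,290/375.4)×203 + (375.4/2)×0.20×£177.00 = £2,188,620.48.
EOQ at £175.10 = 377.5 < 5200, so use break Q=5200: TC = 12,290×£175.10 + (12,290/5200.0)×203 + (5200.0/2)×0.20×£175.10 = £2,243,510.78.
EOQ at £174.30 = 378.3 < 5400, so use break Q=5400: TC = 12,290×£174.30 + (12,290/5400.0)×203 + (5400.0/2)×0.20×£174.30 = £2,236,731.01.
Lowest total cost is £2,188,620.48 at Q = 375.4.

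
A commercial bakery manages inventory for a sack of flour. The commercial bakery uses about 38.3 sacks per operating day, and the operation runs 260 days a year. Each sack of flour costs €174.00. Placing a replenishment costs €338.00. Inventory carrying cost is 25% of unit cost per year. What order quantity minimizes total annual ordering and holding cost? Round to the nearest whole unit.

Q* ≈ 393 sacks

Annual demand D = 38.3 × 260 = 9,958.
Holding cost H = 0.25 × €174.00 = €43.5000 per unit per year.
EOQ = √(2DS / H) = √(2 × 9,958 × 338 / 43.5).
= √(6,731,608 / 43.5) = √154,749.6092 ≈ 393.382.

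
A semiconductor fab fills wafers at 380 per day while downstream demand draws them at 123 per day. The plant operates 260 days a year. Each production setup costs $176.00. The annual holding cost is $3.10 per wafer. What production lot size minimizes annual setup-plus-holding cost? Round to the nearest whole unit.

Annual demand D = 123 × 260 = 31,980.
Production build-up factor (1 − d/p) = 1 − 123/380 = 0.6763.
Q* = √(2DS / (H(1 − d/p))) = √(2 × 31,980 × 176 / (3.1 × 0.6763)).
= √(11,256,960 / 2.0966) ≈ 2317.154.

Q* ≈ 2,317 wafers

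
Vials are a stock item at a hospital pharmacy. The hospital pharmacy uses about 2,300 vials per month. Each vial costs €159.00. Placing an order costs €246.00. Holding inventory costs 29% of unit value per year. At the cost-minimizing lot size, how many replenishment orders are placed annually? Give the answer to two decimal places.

Annual demand D = 2,300 × 12 = 27,600.
Holding cost H = 0.29 × €159.00 = €46.1100 per unit per year.
EOQ = √(2DS/H) = √(2 × 27,600 × 246 / 46.11) ≈ 542.67.
Orders per year = D / Q* = 27,600 / 542.67 ≈ 50.859.

N ≈ 50.86 orders per year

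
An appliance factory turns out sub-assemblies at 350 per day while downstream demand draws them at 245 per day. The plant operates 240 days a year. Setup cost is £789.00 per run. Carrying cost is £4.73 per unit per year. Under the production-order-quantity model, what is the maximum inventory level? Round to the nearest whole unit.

Annual demand D = 245 × 240 = 58,800.
Production build-up factor (1 − d/p) = 1 − 245/350 = 0.3000.
Q* = √(2DS / (H(1 − d/p))) = √(2 × 58,800 × 789 / (4.73 × 0.3000)).
= √(92,786,400 / 1.419) ≈ 8086.321.
Maximum inventory = Q*(1 − d/p) = 8086.321 × 0.3000 ≈ 2425.896.

I_max ≈ 2,426 sub-assemblies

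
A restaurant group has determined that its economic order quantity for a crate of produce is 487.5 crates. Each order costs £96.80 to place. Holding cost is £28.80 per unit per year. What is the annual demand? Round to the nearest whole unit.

D ≈ 35,354 crates per year

Invert the EOQ relation Q*² = 2DS/H.
From Q* = √(2DS/H): D = Q*²H / (2S) = 487.5² × 28.8 / (2 × 96.8) = 35353.822.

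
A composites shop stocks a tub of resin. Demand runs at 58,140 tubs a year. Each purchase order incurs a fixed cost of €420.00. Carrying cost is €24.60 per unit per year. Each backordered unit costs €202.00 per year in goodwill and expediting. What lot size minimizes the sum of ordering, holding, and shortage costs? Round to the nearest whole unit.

With planned backorders, Q* = √(2DS/H) · √((H+B)/B).
√(2DS/H) = √(2 × 58,140 × 420 / 24.6) = 1408.995.
√((H+B)/B) = √((24.6+202)/202) = 1.0591.
Q* ≈ 1492.327.

Q* ≈ 1,492 tubs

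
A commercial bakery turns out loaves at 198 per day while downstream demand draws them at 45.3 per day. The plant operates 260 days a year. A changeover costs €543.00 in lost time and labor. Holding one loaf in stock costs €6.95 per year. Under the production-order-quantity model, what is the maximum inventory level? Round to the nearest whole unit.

I_max ≈ 1,191 loaves

Annual demand D = 45.3 × 260 = 11,778.
Production build-up factor (1 − d/p) = 1 − 45.3/198 = 0.7712.
Q* = √(2DS / (H(1 − d/p))) = √(2 × 11,778 × 543 / (6.95 × 0.7712)).
= √(12,790,908 / 5.3599) ≈ 1544.797.
Maximum inventory = Q*(1 − d/p) = 1544.797 × 0.7712 ≈ 1191.366.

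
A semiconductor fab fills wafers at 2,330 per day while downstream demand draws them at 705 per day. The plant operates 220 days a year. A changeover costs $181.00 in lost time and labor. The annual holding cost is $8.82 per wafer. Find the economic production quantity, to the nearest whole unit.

Q* ≈ 3,021 wafers

Annual demand D = 705 × 220 = 155,100.
Production build-up factor (1 − d/p) = 1 − 705/2,330 = 0.6974.
Q* = √(2DS / (H(1 − d/p))) = √(2 × 155,100 × 181 / (8.82 × 0.6974)).
= √(56,146,200 / 6.1513) ≈ 3021.184.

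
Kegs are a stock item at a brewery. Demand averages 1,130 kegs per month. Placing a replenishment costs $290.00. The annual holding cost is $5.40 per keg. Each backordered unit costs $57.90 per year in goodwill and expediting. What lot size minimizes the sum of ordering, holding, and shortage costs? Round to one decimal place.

Q* ≈ 1,261.9 kegs

Annual demand D = 1,130 × 12 = 13,560.
With planned backorders, Q* = √(2DS/H) · √((H+B)/B).
√(2DS/H) = √(2 × 13,560 × 290 / 5.4) = 1206.832.
√((H+B)/B) = √((5.4+57.9)/57.9) = 1.0456.
Q* ≈ 1261.855.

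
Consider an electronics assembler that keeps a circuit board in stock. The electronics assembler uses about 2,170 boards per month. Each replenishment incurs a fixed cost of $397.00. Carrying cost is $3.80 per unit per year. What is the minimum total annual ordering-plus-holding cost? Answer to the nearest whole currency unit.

TC* ≈ $8,864

Annual demand D = 2,170 × 12 = 26,040.
EOQ = √(2DS/H) = √(2 × 26,040 × 397 / 3.8) ≈ 2332.59.
At the optimum the two cost components are equal, so total cost = 2·(Q*/2)H = Q*·H.
Minimum total = √(2DSH) = √(2 × 26,040 × 397 × 3.8) ≈ 8863.853.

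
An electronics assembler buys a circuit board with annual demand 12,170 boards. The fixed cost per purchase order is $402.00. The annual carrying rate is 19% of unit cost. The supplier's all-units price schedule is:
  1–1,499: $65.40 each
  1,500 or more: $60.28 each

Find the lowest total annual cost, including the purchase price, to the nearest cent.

Holding cost per unit per year at price C is H = 0.19·C.
Candidates are each tier's EOQ (if it falls in that tier) and each price-break quantity.
EOQ at $65.40 = 887.4 (feasible in tier 1): TC = 12,170×$65.40 + (12,170/887.4)×402 + (887.4/2)×0.19×$65.40 = $806,944.53.
EOQ at $60.28 = 924.3 < 1500, so use break Q=1500: TC = 12,170×$60.28 + (12,170/1500.0)×402 + (1500.0/2)×0.19×$60.28 = $745,459.06.
Lowest total cost among the candidates is at Q = 1500.0.

TC* ≈ $745,459.06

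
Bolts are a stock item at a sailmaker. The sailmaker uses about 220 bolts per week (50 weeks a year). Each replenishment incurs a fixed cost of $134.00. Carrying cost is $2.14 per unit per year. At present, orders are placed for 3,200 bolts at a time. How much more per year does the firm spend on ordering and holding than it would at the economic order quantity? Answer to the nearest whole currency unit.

Extra cost ≈ $1,373 per year

Annual demand D = 220 × 50 = 11,000.
EOQ = √(2DS/H) = √(2 × 11,000 × 134 / 2.14) ≈ 1173.70.
Cost at Q* = (D/Q*)S + (Q*/2)H = √(2DSH) ≈ $2,511.72.
Cost at Q = 3,200: (11,000/3,200)×134 + (3,200/2)×2.14 = $460.62 + $3,424.00 = $3,884.62.
Excess = $3,884.62 − $2,511.72 = $1,372.91.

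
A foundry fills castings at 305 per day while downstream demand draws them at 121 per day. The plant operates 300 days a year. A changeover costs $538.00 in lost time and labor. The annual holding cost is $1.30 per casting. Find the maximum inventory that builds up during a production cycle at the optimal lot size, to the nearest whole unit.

I_max ≈ 4,257 castings

Annual demand D = 121 × 300 = 36,300.
Production build-up factor (1 − d/p) = 1 − 121/305 = 0.6033.
Q* = √(2DS / (H(1 − d/p))) = √(2 × 36,300 × 538 / (1.3 × 0.6033)).
= √(39,058,800 / 0.7843) ≈ 7057.141.
Maximum inventory = Q*(1 − d/p) = 7057.141 × 0.6033 ≈ 4257.423.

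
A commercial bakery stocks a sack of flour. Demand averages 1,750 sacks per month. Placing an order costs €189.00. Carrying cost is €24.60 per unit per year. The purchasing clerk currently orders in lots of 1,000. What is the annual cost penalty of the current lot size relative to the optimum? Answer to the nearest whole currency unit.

Extra cost ≈ €2,295 per year

Annual demand D = 1,750 × 12 = 21,000.
EOQ = √(2DS/H) = √(2 × 21,000 × 189 / 24.6) ≈ 568.05.
Cost at Q* = (D/Q*)S + (Q*/2)H = √(2DSH) ≈ €13,974.08.
Cost at Q = 1,000: (21,000/1,000)×189 + (1,000/2)×24.6 = €3,969.00 + €12,300.00 = €16,269.00.
Excess = €16,269.00 − €13,974.08 = €2,294.92.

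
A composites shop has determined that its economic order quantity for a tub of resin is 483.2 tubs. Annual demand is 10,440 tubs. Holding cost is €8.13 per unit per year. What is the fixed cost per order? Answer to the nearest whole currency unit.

The basic EOQ model gives Q* = √(2DS/H); rearrange for the unknown.
From Q* = √(2DS/H): S = Q*²H / (2D) = 483.2² × 8.13 / (2 × 10,440) = 90.9105.

S ≈ €91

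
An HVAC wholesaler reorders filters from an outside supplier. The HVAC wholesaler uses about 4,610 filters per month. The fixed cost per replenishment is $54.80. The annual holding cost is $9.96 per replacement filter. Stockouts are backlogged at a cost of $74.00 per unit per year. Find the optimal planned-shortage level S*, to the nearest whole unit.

Annual demand D = 4,610 × 12 = 55,320.
With planned backorders, Q* = √(2DS/H) · √((H+B)/B).
√(2DS/H) = √(2 × 55,320 × 54.8 / 9.96) = 780.219.
√((H+B)/B) = √((9.96+74)/74) = 1.0652.
Q* ≈ 831.069.
S* = Q* · H/(H+B) = 831.069 × 9.96/83.96 ≈ 98.588.

S* ≈ 99 filters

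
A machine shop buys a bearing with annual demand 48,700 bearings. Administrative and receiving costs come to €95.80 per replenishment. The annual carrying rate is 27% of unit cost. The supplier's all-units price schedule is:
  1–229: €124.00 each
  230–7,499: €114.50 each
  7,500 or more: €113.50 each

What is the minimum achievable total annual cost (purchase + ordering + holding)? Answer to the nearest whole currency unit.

Holding cost per unit per year at price C is H = 0.27·C.
Candidates are each tier's EOQ (if it falls in that tier) and each price-break quantity.
Tier 1 (€124.00): EOQ = 527.9 exceeds tier's upper bound 229, so this tier is dominated.
EOQ at €114.50 = 549.4 (feasible in tier 2): TC = 48,700×€114.50 + (48,700/549.4)×95.8 + (549.4/2)×0.27×€114.50 = €5,593,134.27.
EOQ at €113.50 = 551.8 < 7500, so use break Q=7500: TC = 48,700×€113.50 + (48,700/7500.0)×95.8 + (7500.0/2)×0.27×€113.50 = €5,642,990.81.
Lowest total cost among the candidates is at Q = 549.4.

TC* ≈ €5,593,134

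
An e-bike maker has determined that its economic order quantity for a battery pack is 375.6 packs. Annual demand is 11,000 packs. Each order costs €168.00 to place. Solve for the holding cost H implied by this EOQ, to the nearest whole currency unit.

H ≈ €26

Invert the EOQ relation Q*² = 2DS/H.
From Q* = √(2DS/H): H = 2DS / Q*² = 2 × 11,000 × 168 / 375.6² = 26.1988.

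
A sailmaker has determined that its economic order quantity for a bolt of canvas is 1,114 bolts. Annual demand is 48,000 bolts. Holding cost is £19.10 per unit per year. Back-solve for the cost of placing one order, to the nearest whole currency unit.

S ≈ £247

Invert the EOQ relation Q*² = 2DS/H.
From Q* = √(2DS/H): S = Q*²H / (2D) = 1,114² × 19.1 / (2 × 48,000) = 246.9065.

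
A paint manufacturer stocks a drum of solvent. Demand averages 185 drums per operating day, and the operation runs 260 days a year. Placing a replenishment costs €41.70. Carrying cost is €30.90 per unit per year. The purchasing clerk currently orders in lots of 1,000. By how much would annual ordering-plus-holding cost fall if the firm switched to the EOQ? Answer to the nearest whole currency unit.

Annual demand D = 185 × 260 = 48,100.
EOQ = √(2DS/H) = √(2 × 48,100 × 41.7 / 30.9) ≈ 360.31.
Cost at Q* = (D/Q*)S + (Q*/2)H = √(2DSH) ≈ €11,133.58.
Cost at Q = 1,000: (48,100/1,000)×41.7 + (1,000/2)×30.9 = €2,005.77 + €15,450.00 = €17,455.77.
Excess = €17,455.77 − €11,133.58 = €6,322.19.

Extra cost ≈ €6,322 per year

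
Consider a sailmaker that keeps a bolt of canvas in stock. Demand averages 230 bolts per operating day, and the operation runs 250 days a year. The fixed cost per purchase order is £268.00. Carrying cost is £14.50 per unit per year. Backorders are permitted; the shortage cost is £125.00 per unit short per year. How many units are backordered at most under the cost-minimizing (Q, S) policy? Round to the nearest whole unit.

S* ≈ 160 bolts

Annual demand D = 230 × 250 = 57,500.
With planned backorders, Q* = √(2DS/H) · √((H+B)/B).
√(2DS/H) = √(2 × 57,500 × 268 / 14.5) = 1457.915.
√((H+B)/B) = √((14.5+125)/125) = 1.0564.
Q* ≈ 1540.155.
S* = Q* · H/(H+B) = 1540.155 × 14.5/139.5 ≈ 160.088.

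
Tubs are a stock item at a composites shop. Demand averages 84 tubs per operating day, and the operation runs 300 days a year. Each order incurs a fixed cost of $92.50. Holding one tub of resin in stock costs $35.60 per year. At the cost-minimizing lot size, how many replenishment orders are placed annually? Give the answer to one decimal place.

Annual demand D = 84 × 300 = 25,200.
The optimal lot size = √(2DS/H) = √(2 × 25,200 × 92.5 / 35.6) ≈ 361.88.
Orders per year = D / Q* = 25,200 / 361.88 ≈ 69.637.

N ≈ 69.6 orders per year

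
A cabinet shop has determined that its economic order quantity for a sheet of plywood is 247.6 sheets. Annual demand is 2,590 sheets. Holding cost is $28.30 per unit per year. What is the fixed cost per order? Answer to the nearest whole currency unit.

Invert the EOQ relation Q*² = 2DS/H.
From Q* = √(2DS/H): S = Q*²H / (2D) = 247.6² × 28.3 / (2 × 2,590) = 334.9330.

S ≈ $335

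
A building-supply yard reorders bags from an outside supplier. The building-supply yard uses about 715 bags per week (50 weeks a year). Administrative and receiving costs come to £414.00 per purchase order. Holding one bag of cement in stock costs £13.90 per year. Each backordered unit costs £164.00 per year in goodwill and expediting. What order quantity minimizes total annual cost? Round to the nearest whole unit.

Annual demand D = 715 × 50 = 35,750.
With planned backorders, Q* = √(2DS/H) · √((H+B)/B).
√(2DS/H) = √(2 × 35,750 × 414 / 13.9) = 1459.304.
√((H+B)/B) = √((13.9+164)/164) = 1.0415.
Q* ≈ 1519.889.

Q* ≈ 1,520 bags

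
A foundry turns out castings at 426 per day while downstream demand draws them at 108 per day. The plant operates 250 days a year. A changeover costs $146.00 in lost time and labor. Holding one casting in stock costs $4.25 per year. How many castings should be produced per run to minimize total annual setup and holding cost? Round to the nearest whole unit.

Q* ≈ 1,576 castings

Annual demand D = 108 × 250 = 27,000.
Production build-up factor (1 − d/p) = 1 − 108/426 = 0.7465.
Q* = √(2DS / (H(1 − d/p))) = √(2 × 27,000 × 146 / (4.25 × 0.7465)).
= √(7,884,000 / 3.1725) ≈ 1576.413.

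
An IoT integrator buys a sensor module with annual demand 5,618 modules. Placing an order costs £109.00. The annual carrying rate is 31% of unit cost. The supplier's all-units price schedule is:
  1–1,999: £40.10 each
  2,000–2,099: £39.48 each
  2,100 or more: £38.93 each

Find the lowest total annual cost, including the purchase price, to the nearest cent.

Holding cost per unit per year at price C is H = 0.31·C.
Evaluate total cost at each tier's feasible EOQ or, if the EOQ is below the tier, at the tier's minimum quantity.
EOQ at £40.10 = 313.9 (feasible in tier 1): TC = 5,618×£40.10 + (5,618/313.9)×109 + (313.9/2)×0.31×£40.10 = £229,183.66.
EOQ at £39.48 = 316.3 < 2000, so use break Q=2000: TC = 5,618×£39.48 + (5,618/2000.0)×109 + (2000.0/2)×0.31×£39.48 = £234,343.62.
EOQ at £38.93 = 318.6 < 2100, so use break Q=2100: TC = 5,618×£38.93 + (5,618/2100.0)×109 + (2100.0/2)×0.31×£38.93 = £231,672.06.
Lowest total cost among the candidates is at Q = 313.9.

TC* ≈ £229,183.66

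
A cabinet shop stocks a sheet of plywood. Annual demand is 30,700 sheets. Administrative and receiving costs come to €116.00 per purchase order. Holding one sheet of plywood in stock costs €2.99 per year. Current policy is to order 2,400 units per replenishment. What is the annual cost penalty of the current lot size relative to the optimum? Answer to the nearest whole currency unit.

EOQ = √(2DS/H) = √(2 × 30,700 × 116 / 2.99) ≈ 1543.40.
Cost at Q* = (D/Q*)S + (Q*/2)H = √(2DSH) ≈ €4,614.76.
Cost at Q = 2,400: (30,700/2,400)×116 + (2,400/2)×2.99 = €1,483.83 + €3,588.00 = €5,071.83.
Excess = €5,071.83 − €4,614.76 = €457.08.

Extra cost ≈ €457 per year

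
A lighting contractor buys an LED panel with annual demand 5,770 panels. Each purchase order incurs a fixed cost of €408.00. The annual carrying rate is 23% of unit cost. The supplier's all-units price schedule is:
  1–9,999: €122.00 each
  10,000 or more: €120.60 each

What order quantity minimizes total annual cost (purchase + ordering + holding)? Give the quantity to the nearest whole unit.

Holding cost per unit per year at price C is H = 0.23·C.
For each price level, check whether its EOQ is feasible; otherwise the best quantity at that price is the breakpoint.
EOQ at €122.00 = 409.6 (feasible in tier 1): TC = 5,770×€122.00 + (5,770/409.6)×408 + (409.6/2)×0.23×€122.00 = €715,434.15.
EOQ at €120.60 = 412.0 < 10000, so use break Q=10000: TC = 5,770×€120.60 + (5,770/10000.0)×408 + (10000.0/2)×0.23×€120.60 = €834,787.42.
Lowest total cost is €715,434.15 at Q = 409.6.

Q* ≈ 410 panels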